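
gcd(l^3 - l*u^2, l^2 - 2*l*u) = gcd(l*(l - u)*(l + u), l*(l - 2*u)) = l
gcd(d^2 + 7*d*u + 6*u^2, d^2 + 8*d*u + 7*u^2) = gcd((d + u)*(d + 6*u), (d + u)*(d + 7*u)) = d + u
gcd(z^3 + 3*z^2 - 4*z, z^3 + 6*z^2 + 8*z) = z^2 + 4*z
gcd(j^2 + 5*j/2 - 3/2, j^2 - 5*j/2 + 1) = j - 1/2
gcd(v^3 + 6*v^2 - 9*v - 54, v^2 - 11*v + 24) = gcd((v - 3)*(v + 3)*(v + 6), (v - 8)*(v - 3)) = v - 3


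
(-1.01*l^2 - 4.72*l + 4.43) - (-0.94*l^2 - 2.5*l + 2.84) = -0.0700000000000001*l^2 - 2.22*l + 1.59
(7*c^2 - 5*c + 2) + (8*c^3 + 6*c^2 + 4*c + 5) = 8*c^3 + 13*c^2 - c + 7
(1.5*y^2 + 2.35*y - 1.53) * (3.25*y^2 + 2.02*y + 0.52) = 4.875*y^4 + 10.6675*y^3 + 0.5545*y^2 - 1.8686*y - 0.7956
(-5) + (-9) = -14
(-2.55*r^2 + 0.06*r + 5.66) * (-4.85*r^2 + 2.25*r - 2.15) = 12.3675*r^4 - 6.0285*r^3 - 21.8335*r^2 + 12.606*r - 12.169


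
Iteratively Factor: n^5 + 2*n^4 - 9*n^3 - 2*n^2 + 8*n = (n - 2)*(n^4 + 4*n^3 - n^2 - 4*n) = n*(n - 2)*(n^3 + 4*n^2 - n - 4) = n*(n - 2)*(n + 1)*(n^2 + 3*n - 4) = n*(n - 2)*(n - 1)*(n + 1)*(n + 4)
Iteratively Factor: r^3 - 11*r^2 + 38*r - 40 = (r - 4)*(r^2 - 7*r + 10) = (r - 5)*(r - 4)*(r - 2)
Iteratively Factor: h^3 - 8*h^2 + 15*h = (h)*(h^2 - 8*h + 15) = h*(h - 3)*(h - 5)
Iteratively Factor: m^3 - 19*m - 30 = (m + 2)*(m^2 - 2*m - 15) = (m + 2)*(m + 3)*(m - 5)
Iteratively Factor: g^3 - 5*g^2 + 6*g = (g - 3)*(g^2 - 2*g) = g*(g - 3)*(g - 2)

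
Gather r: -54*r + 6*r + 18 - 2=16 - 48*r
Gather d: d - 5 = d - 5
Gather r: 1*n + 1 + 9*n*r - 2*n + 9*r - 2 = -n + r*(9*n + 9) - 1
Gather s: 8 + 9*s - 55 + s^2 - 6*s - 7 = s^2 + 3*s - 54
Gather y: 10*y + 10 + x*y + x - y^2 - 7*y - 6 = x - y^2 + y*(x + 3) + 4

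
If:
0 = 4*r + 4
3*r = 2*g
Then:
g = -3/2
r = -1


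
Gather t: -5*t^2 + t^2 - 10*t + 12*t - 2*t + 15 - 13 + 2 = 4 - 4*t^2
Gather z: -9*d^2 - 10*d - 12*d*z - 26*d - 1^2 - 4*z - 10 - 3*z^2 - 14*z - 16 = -9*d^2 - 36*d - 3*z^2 + z*(-12*d - 18) - 27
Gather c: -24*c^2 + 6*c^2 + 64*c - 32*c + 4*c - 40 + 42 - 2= -18*c^2 + 36*c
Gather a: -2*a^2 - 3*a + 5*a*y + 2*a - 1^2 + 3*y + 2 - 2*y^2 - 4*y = -2*a^2 + a*(5*y - 1) - 2*y^2 - y + 1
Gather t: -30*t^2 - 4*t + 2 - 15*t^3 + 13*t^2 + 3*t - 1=-15*t^3 - 17*t^2 - t + 1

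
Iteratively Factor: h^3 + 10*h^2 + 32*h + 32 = (h + 2)*(h^2 + 8*h + 16) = (h + 2)*(h + 4)*(h + 4)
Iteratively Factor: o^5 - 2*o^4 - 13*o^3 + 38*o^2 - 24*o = (o)*(o^4 - 2*o^3 - 13*o^2 + 38*o - 24) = o*(o - 3)*(o^3 + o^2 - 10*o + 8) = o*(o - 3)*(o - 1)*(o^2 + 2*o - 8) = o*(o - 3)*(o - 2)*(o - 1)*(o + 4)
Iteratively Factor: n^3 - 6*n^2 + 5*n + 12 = (n + 1)*(n^2 - 7*n + 12) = (n - 3)*(n + 1)*(n - 4)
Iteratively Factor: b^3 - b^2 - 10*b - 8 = (b + 2)*(b^2 - 3*b - 4) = (b + 1)*(b + 2)*(b - 4)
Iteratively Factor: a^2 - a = (a)*(a - 1)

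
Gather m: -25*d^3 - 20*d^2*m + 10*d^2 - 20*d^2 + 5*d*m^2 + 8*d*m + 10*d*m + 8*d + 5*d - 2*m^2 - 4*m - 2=-25*d^3 - 10*d^2 + 13*d + m^2*(5*d - 2) + m*(-20*d^2 + 18*d - 4) - 2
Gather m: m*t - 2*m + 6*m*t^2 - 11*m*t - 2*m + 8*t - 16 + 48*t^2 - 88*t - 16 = m*(6*t^2 - 10*t - 4) + 48*t^2 - 80*t - 32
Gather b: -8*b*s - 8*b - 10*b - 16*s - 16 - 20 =b*(-8*s - 18) - 16*s - 36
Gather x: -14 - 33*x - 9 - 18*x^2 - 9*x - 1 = -18*x^2 - 42*x - 24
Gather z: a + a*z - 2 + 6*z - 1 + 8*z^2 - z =a + 8*z^2 + z*(a + 5) - 3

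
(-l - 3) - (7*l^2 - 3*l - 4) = -7*l^2 + 2*l + 1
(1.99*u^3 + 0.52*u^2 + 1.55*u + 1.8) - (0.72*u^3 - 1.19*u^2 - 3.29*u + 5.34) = 1.27*u^3 + 1.71*u^2 + 4.84*u - 3.54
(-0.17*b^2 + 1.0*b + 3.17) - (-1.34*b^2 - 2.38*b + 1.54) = 1.17*b^2 + 3.38*b + 1.63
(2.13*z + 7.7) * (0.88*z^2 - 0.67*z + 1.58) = 1.8744*z^3 + 5.3489*z^2 - 1.7936*z + 12.166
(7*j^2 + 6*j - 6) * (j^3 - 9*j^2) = 7*j^5 - 57*j^4 - 60*j^3 + 54*j^2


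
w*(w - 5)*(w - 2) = w^3 - 7*w^2 + 10*w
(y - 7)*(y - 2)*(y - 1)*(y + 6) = y^4 - 4*y^3 - 37*y^2 + 124*y - 84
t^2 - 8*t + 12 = (t - 6)*(t - 2)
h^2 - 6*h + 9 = (h - 3)^2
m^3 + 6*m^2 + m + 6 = (m + 6)*(m - I)*(m + I)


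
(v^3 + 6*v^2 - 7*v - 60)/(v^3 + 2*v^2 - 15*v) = (v + 4)/v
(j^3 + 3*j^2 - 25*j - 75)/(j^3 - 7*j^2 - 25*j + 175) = (j + 3)/(j - 7)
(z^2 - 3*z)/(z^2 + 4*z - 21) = z/(z + 7)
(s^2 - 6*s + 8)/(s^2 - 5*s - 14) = (-s^2 + 6*s - 8)/(-s^2 + 5*s + 14)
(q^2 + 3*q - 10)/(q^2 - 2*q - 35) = (q - 2)/(q - 7)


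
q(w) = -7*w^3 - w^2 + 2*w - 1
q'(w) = -21*w^2 - 2*w + 2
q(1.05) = -8.11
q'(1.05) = -23.25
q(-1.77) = 31.14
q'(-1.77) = -60.25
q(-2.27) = 71.19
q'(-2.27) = -101.67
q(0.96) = -6.19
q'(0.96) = -19.27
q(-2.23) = 67.19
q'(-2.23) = -97.97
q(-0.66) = -0.74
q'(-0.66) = -5.83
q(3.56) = -322.38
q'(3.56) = -271.27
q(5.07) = -928.83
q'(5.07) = -547.94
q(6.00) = -1537.00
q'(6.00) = -766.00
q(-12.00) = 11927.00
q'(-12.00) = -2998.00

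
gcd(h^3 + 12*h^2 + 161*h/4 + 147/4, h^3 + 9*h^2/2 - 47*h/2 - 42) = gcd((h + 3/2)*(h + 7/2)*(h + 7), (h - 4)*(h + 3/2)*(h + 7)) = h^2 + 17*h/2 + 21/2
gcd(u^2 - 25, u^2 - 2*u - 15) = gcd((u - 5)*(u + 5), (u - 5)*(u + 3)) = u - 5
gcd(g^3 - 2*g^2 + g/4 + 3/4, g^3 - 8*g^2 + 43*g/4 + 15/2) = g + 1/2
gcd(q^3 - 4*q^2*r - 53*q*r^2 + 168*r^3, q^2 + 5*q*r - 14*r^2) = q + 7*r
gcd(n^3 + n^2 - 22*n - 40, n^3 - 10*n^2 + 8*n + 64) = n + 2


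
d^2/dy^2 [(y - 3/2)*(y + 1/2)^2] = 6*y - 1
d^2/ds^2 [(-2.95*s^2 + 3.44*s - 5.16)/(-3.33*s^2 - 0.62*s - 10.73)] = (-88.472772*s^3 - 289.124586*s^2 + 801.405792*s + 360.278118)/(36.926037*s^6 + 20.625354*s^5 + 360.791847*s^4 + 133.157276*s^3 + 1162.551507*s^2 + 214.147194*s + 1235.376017)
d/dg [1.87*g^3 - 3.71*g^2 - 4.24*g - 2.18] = 5.61*g^2 - 7.42*g - 4.24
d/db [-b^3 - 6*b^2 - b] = -3*b^2 - 12*b - 1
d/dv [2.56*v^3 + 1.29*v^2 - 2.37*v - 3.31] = 7.68*v^2 + 2.58*v - 2.37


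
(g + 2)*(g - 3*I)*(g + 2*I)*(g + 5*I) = g^4 + 2*g^3 + 4*I*g^3 + 11*g^2 + 8*I*g^2 + 22*g + 30*I*g + 60*I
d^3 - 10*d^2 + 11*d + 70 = (d - 7)*(d - 5)*(d + 2)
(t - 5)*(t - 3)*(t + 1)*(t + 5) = t^4 - 2*t^3 - 28*t^2 + 50*t + 75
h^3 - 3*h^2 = h^2*(h - 3)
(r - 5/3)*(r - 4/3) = r^2 - 3*r + 20/9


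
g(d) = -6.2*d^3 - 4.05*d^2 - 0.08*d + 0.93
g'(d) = -18.6*d^2 - 8.1*d - 0.08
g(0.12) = 0.85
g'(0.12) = -1.32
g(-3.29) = 178.15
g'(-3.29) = -174.76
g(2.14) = -78.55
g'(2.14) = -102.59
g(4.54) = -663.09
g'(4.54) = -420.23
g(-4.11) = 363.29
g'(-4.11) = -280.98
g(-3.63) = 244.41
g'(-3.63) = -215.77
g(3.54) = -325.15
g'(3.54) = -261.84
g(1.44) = -26.10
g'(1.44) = -50.31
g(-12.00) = 10132.29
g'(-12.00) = -2581.28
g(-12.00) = 10132.29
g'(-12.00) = -2581.28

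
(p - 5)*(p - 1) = p^2 - 6*p + 5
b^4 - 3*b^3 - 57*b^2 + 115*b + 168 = (b - 8)*(b - 3)*(b + 1)*(b + 7)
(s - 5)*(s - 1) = s^2 - 6*s + 5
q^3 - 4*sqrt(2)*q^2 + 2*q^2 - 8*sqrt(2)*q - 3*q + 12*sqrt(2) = (q - 1)*(q + 3)*(q - 4*sqrt(2))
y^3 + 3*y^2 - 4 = (y - 1)*(y + 2)^2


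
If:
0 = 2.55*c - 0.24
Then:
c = 0.09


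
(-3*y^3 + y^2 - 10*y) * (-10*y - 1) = 30*y^4 - 7*y^3 + 99*y^2 + 10*y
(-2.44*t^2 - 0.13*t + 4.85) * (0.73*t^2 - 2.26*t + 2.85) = -1.7812*t^4 + 5.4195*t^3 - 3.1197*t^2 - 11.3315*t + 13.8225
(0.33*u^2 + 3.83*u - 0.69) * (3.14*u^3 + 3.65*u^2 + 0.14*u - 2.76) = 1.0362*u^5 + 13.2307*u^4 + 11.8591*u^3 - 2.8931*u^2 - 10.6674*u + 1.9044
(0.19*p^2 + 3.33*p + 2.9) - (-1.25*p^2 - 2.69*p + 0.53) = 1.44*p^2 + 6.02*p + 2.37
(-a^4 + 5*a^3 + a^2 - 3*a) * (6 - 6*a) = 6*a^5 - 36*a^4 + 24*a^3 + 24*a^2 - 18*a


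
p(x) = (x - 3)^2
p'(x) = 2*x - 6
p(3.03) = 0.00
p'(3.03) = 0.06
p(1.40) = 2.56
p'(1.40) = -3.20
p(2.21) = 0.62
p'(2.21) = -1.58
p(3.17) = 0.03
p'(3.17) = 0.34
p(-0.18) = 10.11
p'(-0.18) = -6.36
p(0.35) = 7.02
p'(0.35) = -5.30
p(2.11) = 0.79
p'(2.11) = -1.78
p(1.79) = 1.46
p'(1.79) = -2.42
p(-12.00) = 225.00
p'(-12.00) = -30.00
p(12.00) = 81.00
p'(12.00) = 18.00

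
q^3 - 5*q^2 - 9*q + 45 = (q - 5)*(q - 3)*(q + 3)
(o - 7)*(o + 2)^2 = o^3 - 3*o^2 - 24*o - 28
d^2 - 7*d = d*(d - 7)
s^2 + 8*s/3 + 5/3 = (s + 1)*(s + 5/3)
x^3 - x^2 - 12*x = x*(x - 4)*(x + 3)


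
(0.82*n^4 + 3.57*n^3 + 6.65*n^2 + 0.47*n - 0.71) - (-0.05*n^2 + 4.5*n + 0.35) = 0.82*n^4 + 3.57*n^3 + 6.7*n^2 - 4.03*n - 1.06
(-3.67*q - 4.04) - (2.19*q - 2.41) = -5.86*q - 1.63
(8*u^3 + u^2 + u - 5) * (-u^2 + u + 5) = -8*u^5 + 7*u^4 + 40*u^3 + 11*u^2 - 25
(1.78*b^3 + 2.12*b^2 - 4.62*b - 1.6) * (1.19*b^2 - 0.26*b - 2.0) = 2.1182*b^5 + 2.06*b^4 - 9.609*b^3 - 4.9428*b^2 + 9.656*b + 3.2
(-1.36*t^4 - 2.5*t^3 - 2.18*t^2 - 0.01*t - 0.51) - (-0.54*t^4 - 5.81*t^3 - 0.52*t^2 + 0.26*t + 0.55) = -0.82*t^4 + 3.31*t^3 - 1.66*t^2 - 0.27*t - 1.06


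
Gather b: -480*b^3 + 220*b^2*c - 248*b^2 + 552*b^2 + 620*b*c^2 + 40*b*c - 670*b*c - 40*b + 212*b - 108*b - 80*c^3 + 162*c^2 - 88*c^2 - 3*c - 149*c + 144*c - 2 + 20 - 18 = -480*b^3 + b^2*(220*c + 304) + b*(620*c^2 - 630*c + 64) - 80*c^3 + 74*c^2 - 8*c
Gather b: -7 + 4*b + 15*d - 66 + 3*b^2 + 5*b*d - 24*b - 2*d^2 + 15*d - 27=3*b^2 + b*(5*d - 20) - 2*d^2 + 30*d - 100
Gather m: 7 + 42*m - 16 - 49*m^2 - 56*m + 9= -49*m^2 - 14*m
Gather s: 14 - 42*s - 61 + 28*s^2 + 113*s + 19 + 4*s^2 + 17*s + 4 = 32*s^2 + 88*s - 24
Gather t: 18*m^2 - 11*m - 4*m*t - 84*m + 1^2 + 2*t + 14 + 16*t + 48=18*m^2 - 95*m + t*(18 - 4*m) + 63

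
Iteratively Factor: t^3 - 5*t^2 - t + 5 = (t - 1)*(t^2 - 4*t - 5) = (t - 1)*(t + 1)*(t - 5)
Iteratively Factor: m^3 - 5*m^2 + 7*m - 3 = (m - 1)*(m^2 - 4*m + 3) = (m - 1)^2*(m - 3)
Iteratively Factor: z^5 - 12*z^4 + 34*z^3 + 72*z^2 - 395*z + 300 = (z + 3)*(z^4 - 15*z^3 + 79*z^2 - 165*z + 100) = (z - 1)*(z + 3)*(z^3 - 14*z^2 + 65*z - 100) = (z - 5)*(z - 1)*(z + 3)*(z^2 - 9*z + 20) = (z - 5)*(z - 4)*(z - 1)*(z + 3)*(z - 5)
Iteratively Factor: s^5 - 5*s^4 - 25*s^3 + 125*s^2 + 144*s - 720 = (s - 3)*(s^4 - 2*s^3 - 31*s^2 + 32*s + 240) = (s - 3)*(s + 3)*(s^3 - 5*s^2 - 16*s + 80) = (s - 5)*(s - 3)*(s + 3)*(s^2 - 16) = (s - 5)*(s - 3)*(s + 3)*(s + 4)*(s - 4)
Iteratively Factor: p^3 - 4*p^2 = (p)*(p^2 - 4*p) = p*(p - 4)*(p)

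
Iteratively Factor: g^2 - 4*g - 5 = (g + 1)*(g - 5)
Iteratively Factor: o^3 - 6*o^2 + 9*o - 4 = (o - 1)*(o^2 - 5*o + 4) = (o - 1)^2*(o - 4)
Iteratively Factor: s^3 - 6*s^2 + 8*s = (s - 2)*(s^2 - 4*s) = s*(s - 2)*(s - 4)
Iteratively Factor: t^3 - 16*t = (t)*(t^2 - 16) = t*(t - 4)*(t + 4)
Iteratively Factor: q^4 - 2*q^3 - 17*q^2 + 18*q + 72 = (q - 4)*(q^3 + 2*q^2 - 9*q - 18) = (q - 4)*(q + 3)*(q^2 - q - 6) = (q - 4)*(q - 3)*(q + 3)*(q + 2)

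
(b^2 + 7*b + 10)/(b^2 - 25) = (b + 2)/(b - 5)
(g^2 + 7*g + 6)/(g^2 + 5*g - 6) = (g + 1)/(g - 1)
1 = 1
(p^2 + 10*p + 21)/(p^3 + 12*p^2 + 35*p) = (p + 3)/(p*(p + 5))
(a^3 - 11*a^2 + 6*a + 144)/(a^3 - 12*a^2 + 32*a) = (a^2 - 3*a - 18)/(a*(a - 4))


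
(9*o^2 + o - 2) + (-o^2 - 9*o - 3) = 8*o^2 - 8*o - 5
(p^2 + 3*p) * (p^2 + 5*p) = p^4 + 8*p^3 + 15*p^2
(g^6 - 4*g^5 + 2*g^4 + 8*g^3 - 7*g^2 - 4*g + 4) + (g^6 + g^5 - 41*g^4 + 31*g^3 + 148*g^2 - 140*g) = 2*g^6 - 3*g^5 - 39*g^4 + 39*g^3 + 141*g^2 - 144*g + 4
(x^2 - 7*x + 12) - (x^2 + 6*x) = 12 - 13*x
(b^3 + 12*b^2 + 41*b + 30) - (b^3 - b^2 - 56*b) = 13*b^2 + 97*b + 30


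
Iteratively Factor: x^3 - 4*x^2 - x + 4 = (x - 1)*(x^2 - 3*x - 4) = (x - 1)*(x + 1)*(x - 4)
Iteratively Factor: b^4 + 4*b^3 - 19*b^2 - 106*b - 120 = (b + 2)*(b^3 + 2*b^2 - 23*b - 60) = (b + 2)*(b + 4)*(b^2 - 2*b - 15) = (b - 5)*(b + 2)*(b + 4)*(b + 3)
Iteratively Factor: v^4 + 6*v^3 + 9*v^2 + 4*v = (v + 4)*(v^3 + 2*v^2 + v) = v*(v + 4)*(v^2 + 2*v + 1) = v*(v + 1)*(v + 4)*(v + 1)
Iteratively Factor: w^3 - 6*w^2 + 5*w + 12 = (w - 3)*(w^2 - 3*w - 4) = (w - 3)*(w + 1)*(w - 4)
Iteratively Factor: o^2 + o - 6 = (o - 2)*(o + 3)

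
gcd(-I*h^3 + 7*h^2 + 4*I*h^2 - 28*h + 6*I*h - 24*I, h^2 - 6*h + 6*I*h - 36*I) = h + 6*I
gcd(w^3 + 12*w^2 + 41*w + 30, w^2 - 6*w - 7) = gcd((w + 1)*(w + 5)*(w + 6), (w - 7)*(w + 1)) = w + 1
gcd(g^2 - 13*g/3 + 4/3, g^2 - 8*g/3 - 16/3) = g - 4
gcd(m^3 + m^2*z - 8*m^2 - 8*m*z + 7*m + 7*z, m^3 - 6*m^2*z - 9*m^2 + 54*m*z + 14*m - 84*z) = m - 7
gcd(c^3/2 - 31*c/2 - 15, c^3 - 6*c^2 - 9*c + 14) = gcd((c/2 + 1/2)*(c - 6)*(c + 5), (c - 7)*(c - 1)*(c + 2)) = 1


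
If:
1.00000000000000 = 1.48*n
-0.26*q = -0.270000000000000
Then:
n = 0.68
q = 1.04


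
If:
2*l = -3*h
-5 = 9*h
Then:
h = -5/9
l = 5/6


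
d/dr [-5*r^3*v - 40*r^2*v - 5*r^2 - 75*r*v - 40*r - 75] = -15*r^2*v - 80*r*v - 10*r - 75*v - 40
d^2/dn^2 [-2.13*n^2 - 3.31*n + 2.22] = -4.26000000000000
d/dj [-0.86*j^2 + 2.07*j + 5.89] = 2.07 - 1.72*j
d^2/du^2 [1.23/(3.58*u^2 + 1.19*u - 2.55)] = (-31.528344*u^2 - 10.480092*u + 1.23*(7.16*u + 1.19)*(14.32*u + 2.38) + 22.45734)/(3.58*u^2 + 1.19*u - 2.55)^3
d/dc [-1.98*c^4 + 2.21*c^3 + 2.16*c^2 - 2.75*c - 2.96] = -7.92*c^3 + 6.63*c^2 + 4.32*c - 2.75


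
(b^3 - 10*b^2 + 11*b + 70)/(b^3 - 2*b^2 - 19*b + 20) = (b^2 - 5*b - 14)/(b^2 + 3*b - 4)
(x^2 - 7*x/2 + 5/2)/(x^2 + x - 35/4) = 2*(x - 1)/(2*x + 7)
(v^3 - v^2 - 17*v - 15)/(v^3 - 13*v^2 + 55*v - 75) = (v^2 + 4*v + 3)/(v^2 - 8*v + 15)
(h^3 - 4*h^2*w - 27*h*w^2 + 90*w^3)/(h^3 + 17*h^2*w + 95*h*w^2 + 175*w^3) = (h^2 - 9*h*w + 18*w^2)/(h^2 + 12*h*w + 35*w^2)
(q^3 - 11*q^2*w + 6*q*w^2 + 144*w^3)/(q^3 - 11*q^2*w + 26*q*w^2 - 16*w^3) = (q^2 - 3*q*w - 18*w^2)/(q^2 - 3*q*w + 2*w^2)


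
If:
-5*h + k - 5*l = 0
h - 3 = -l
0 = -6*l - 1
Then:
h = 19/6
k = 15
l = -1/6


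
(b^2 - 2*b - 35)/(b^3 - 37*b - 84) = (b + 5)/(b^2 + 7*b + 12)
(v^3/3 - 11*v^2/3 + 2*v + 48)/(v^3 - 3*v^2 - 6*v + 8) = (v^3 - 11*v^2 + 6*v + 144)/(3*(v^3 - 3*v^2 - 6*v + 8))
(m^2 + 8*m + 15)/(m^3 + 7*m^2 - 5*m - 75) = (m + 3)/(m^2 + 2*m - 15)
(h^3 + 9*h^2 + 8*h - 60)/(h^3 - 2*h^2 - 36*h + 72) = (h + 5)/(h - 6)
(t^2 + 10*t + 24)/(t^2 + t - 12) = (t + 6)/(t - 3)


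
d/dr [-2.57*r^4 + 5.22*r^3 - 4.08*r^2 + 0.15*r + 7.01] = -10.28*r^3 + 15.66*r^2 - 8.16*r + 0.15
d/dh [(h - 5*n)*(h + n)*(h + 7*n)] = 3*h^2 + 6*h*n - 33*n^2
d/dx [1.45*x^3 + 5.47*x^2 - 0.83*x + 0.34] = 4.35*x^2 + 10.94*x - 0.83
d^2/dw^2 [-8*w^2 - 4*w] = -16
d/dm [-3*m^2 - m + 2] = -6*m - 1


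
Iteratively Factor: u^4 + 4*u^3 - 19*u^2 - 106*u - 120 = (u - 5)*(u^3 + 9*u^2 + 26*u + 24) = (u - 5)*(u + 3)*(u^2 + 6*u + 8) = (u - 5)*(u + 2)*(u + 3)*(u + 4)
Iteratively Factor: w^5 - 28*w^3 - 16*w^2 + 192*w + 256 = (w - 4)*(w^4 + 4*w^3 - 12*w^2 - 64*w - 64) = (w - 4)^2*(w^3 + 8*w^2 + 20*w + 16) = (w - 4)^2*(w + 4)*(w^2 + 4*w + 4) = (w - 4)^2*(w + 2)*(w + 4)*(w + 2)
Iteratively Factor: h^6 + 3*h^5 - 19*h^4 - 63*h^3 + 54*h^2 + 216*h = (h)*(h^5 + 3*h^4 - 19*h^3 - 63*h^2 + 54*h + 216) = h*(h - 2)*(h^4 + 5*h^3 - 9*h^2 - 81*h - 108) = h*(h - 2)*(h + 3)*(h^3 + 2*h^2 - 15*h - 36) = h*(h - 2)*(h + 3)^2*(h^2 - h - 12) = h*(h - 2)*(h + 3)^3*(h - 4)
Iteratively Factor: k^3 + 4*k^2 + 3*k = (k + 1)*(k^2 + 3*k) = (k + 1)*(k + 3)*(k)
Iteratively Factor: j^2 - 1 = (j - 1)*(j + 1)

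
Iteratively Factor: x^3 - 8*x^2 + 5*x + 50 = (x - 5)*(x^2 - 3*x - 10) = (x - 5)^2*(x + 2)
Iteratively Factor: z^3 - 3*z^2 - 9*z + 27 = (z - 3)*(z^2 - 9) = (z - 3)^2*(z + 3)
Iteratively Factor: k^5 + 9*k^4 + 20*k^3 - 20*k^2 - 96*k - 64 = (k + 4)*(k^4 + 5*k^3 - 20*k - 16) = (k + 2)*(k + 4)*(k^3 + 3*k^2 - 6*k - 8) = (k - 2)*(k + 2)*(k + 4)*(k^2 + 5*k + 4) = (k - 2)*(k + 2)*(k + 4)^2*(k + 1)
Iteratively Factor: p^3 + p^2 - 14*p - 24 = (p - 4)*(p^2 + 5*p + 6) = (p - 4)*(p + 3)*(p + 2)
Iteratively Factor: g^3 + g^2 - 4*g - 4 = (g - 2)*(g^2 + 3*g + 2) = (g - 2)*(g + 2)*(g + 1)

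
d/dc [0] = 0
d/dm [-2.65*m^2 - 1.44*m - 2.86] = -5.3*m - 1.44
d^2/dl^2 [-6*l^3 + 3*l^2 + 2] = 6 - 36*l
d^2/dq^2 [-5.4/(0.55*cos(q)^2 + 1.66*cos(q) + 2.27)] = (6.534*(1 - cos(q)^2)^2 + 14.7906*cos(q)^3 - 8.82036000000001*cos(q)^2 - 49.92948*cos(q) - 22.81068)/(0.55*cos(q)^2 + 1.66*cos(q) + 2.27)^3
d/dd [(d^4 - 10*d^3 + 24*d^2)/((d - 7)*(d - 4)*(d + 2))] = d*(d^3 - 10*d^2 - 12*d + 168)/(d^4 - 10*d^3 - 3*d^2 + 140*d + 196)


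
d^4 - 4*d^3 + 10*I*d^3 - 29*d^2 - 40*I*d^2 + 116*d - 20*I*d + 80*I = (d - 4)*(d + I)*(d + 4*I)*(d + 5*I)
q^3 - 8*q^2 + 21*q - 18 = (q - 3)^2*(q - 2)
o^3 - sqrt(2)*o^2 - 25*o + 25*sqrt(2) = (o - 5)*(o + 5)*(o - sqrt(2))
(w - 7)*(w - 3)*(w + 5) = w^3 - 5*w^2 - 29*w + 105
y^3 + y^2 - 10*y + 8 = (y - 2)*(y - 1)*(y + 4)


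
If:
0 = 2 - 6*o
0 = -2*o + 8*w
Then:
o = 1/3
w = 1/12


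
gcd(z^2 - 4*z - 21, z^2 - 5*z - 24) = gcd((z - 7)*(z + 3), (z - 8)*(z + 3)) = z + 3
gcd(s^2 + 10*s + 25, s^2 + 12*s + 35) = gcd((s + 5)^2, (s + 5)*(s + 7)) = s + 5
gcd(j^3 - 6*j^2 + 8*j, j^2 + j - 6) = j - 2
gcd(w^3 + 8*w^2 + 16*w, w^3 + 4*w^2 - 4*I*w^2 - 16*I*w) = w^2 + 4*w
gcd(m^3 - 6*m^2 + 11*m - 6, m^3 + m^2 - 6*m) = m - 2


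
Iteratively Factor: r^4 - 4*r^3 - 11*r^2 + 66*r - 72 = (r + 4)*(r^3 - 8*r^2 + 21*r - 18) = (r - 3)*(r + 4)*(r^2 - 5*r + 6) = (r - 3)^2*(r + 4)*(r - 2)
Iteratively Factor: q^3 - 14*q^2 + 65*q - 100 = (q - 5)*(q^2 - 9*q + 20) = (q - 5)^2*(q - 4)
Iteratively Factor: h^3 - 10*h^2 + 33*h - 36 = (h - 4)*(h^2 - 6*h + 9) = (h - 4)*(h - 3)*(h - 3)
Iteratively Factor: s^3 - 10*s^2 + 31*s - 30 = (s - 2)*(s^2 - 8*s + 15) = (s - 3)*(s - 2)*(s - 5)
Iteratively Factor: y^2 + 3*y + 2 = (y + 1)*(y + 2)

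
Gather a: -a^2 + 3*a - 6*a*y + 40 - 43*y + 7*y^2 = -a^2 + a*(3 - 6*y) + 7*y^2 - 43*y + 40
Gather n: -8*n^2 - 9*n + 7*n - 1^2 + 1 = -8*n^2 - 2*n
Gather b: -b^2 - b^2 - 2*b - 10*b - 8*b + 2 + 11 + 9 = -2*b^2 - 20*b + 22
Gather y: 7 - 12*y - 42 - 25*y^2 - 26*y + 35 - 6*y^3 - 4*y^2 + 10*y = -6*y^3 - 29*y^2 - 28*y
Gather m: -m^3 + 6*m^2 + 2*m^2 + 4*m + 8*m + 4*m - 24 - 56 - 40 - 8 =-m^3 + 8*m^2 + 16*m - 128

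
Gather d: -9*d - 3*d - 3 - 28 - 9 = -12*d - 40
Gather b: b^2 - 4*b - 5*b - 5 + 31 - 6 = b^2 - 9*b + 20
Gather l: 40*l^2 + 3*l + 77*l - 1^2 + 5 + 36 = 40*l^2 + 80*l + 40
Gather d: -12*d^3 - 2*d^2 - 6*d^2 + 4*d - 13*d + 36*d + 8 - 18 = -12*d^3 - 8*d^2 + 27*d - 10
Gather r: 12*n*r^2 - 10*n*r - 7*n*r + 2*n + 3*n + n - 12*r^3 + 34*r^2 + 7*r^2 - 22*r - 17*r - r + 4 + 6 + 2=6*n - 12*r^3 + r^2*(12*n + 41) + r*(-17*n - 40) + 12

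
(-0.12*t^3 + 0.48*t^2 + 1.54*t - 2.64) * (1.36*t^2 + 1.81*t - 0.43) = -0.1632*t^5 + 0.4356*t^4 + 3.0148*t^3 - 1.0094*t^2 - 5.4406*t + 1.1352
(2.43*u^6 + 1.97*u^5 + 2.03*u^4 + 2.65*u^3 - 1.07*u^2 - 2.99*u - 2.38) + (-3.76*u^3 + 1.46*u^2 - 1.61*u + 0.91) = 2.43*u^6 + 1.97*u^5 + 2.03*u^4 - 1.11*u^3 + 0.39*u^2 - 4.6*u - 1.47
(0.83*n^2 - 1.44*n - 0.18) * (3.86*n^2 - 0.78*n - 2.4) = 3.2038*n^4 - 6.2058*n^3 - 1.5636*n^2 + 3.5964*n + 0.432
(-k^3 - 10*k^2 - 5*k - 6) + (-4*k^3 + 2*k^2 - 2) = -5*k^3 - 8*k^2 - 5*k - 8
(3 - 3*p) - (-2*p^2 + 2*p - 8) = 2*p^2 - 5*p + 11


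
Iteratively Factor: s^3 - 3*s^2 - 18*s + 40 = (s + 4)*(s^2 - 7*s + 10) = (s - 2)*(s + 4)*(s - 5)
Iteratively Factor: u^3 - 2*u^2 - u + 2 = (u - 1)*(u^2 - u - 2) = (u - 1)*(u + 1)*(u - 2)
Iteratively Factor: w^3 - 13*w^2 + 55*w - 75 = (w - 5)*(w^2 - 8*w + 15) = (w - 5)*(w - 3)*(w - 5)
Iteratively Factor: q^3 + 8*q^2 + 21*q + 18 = (q + 3)*(q^2 + 5*q + 6) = (q + 3)^2*(q + 2)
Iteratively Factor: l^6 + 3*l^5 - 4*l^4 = (l)*(l^5 + 3*l^4 - 4*l^3) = l^2*(l^4 + 3*l^3 - 4*l^2) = l^2*(l - 1)*(l^3 + 4*l^2) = l^3*(l - 1)*(l^2 + 4*l) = l^4*(l - 1)*(l + 4)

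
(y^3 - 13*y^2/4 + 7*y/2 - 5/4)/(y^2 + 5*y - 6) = (4*y^2 - 9*y + 5)/(4*(y + 6))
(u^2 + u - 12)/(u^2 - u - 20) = (u - 3)/(u - 5)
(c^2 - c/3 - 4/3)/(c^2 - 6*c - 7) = (c - 4/3)/(c - 7)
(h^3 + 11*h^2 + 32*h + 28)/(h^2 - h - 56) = (h^2 + 4*h + 4)/(h - 8)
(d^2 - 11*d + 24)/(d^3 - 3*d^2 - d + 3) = (d - 8)/(d^2 - 1)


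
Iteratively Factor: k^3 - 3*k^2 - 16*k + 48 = (k + 4)*(k^2 - 7*k + 12) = (k - 4)*(k + 4)*(k - 3)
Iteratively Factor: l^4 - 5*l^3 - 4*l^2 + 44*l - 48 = (l + 3)*(l^3 - 8*l^2 + 20*l - 16) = (l - 2)*(l + 3)*(l^2 - 6*l + 8) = (l - 4)*(l - 2)*(l + 3)*(l - 2)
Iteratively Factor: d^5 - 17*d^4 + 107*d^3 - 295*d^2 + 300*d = (d - 3)*(d^4 - 14*d^3 + 65*d^2 - 100*d) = d*(d - 3)*(d^3 - 14*d^2 + 65*d - 100) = d*(d - 5)*(d - 3)*(d^2 - 9*d + 20) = d*(d - 5)^2*(d - 3)*(d - 4)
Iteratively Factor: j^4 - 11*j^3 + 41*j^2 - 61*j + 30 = (j - 2)*(j^3 - 9*j^2 + 23*j - 15) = (j - 3)*(j - 2)*(j^2 - 6*j + 5) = (j - 3)*(j - 2)*(j - 1)*(j - 5)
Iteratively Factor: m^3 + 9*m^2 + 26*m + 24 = (m + 3)*(m^2 + 6*m + 8) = (m + 2)*(m + 3)*(m + 4)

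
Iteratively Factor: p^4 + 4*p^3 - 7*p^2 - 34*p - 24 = (p - 3)*(p^3 + 7*p^2 + 14*p + 8) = (p - 3)*(p + 4)*(p^2 + 3*p + 2) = (p - 3)*(p + 1)*(p + 4)*(p + 2)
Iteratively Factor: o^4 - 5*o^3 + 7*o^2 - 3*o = (o)*(o^3 - 5*o^2 + 7*o - 3) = o*(o - 3)*(o^2 - 2*o + 1) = o*(o - 3)*(o - 1)*(o - 1)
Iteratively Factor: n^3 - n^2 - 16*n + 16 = (n - 1)*(n^2 - 16) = (n - 1)*(n + 4)*(n - 4)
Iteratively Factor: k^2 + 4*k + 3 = (k + 3)*(k + 1)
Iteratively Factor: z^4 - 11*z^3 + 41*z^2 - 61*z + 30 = (z - 5)*(z^3 - 6*z^2 + 11*z - 6) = (z - 5)*(z - 3)*(z^2 - 3*z + 2) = (z - 5)*(z - 3)*(z - 2)*(z - 1)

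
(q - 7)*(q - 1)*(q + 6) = q^3 - 2*q^2 - 41*q + 42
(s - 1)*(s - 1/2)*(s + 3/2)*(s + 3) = s^4 + 3*s^3 - 7*s^2/4 - 9*s/2 + 9/4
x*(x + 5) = x^2 + 5*x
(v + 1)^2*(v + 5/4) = v^3 + 13*v^2/4 + 7*v/2 + 5/4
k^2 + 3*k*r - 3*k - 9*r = (k - 3)*(k + 3*r)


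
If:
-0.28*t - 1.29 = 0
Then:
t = -4.61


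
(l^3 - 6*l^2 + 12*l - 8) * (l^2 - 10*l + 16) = l^5 - 16*l^4 + 88*l^3 - 224*l^2 + 272*l - 128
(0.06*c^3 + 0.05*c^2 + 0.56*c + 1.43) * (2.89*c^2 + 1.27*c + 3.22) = 0.1734*c^5 + 0.2207*c^4 + 1.8751*c^3 + 5.0049*c^2 + 3.6193*c + 4.6046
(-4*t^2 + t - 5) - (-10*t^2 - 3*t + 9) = 6*t^2 + 4*t - 14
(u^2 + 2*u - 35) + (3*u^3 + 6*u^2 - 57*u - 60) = 3*u^3 + 7*u^2 - 55*u - 95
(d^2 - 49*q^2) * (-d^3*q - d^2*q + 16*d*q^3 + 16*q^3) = -d^5*q - d^4*q + 65*d^3*q^3 + 65*d^2*q^3 - 784*d*q^5 - 784*q^5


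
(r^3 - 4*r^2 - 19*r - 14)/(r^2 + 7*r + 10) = (r^2 - 6*r - 7)/(r + 5)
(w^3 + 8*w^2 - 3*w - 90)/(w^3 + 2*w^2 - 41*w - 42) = (w^3 + 8*w^2 - 3*w - 90)/(w^3 + 2*w^2 - 41*w - 42)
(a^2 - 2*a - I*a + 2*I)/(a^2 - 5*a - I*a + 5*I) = (a - 2)/(a - 5)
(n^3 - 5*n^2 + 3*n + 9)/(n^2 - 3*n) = n - 2 - 3/n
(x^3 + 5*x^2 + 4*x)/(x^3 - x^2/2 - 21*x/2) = 2*(x^2 + 5*x + 4)/(2*x^2 - x - 21)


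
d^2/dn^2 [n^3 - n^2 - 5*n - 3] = 6*n - 2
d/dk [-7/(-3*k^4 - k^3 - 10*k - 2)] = 7*(-12*k^3 - 3*k^2 - 10)/(3*k^4 + k^3 + 10*k + 2)^2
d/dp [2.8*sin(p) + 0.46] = 2.8*cos(p)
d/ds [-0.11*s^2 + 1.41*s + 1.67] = 1.41 - 0.22*s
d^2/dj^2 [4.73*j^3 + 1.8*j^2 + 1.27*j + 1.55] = 28.38*j + 3.6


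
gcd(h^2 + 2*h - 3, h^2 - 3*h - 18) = h + 3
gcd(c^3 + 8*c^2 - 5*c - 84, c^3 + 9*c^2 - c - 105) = c^2 + 4*c - 21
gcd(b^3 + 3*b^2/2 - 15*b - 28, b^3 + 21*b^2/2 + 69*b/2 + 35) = b^2 + 11*b/2 + 7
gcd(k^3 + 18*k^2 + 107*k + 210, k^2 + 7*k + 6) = k + 6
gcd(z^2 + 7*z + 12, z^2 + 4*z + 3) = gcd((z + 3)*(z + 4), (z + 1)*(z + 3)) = z + 3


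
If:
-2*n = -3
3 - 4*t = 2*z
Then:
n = 3/2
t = 3/4 - z/2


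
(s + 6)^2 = s^2 + 12*s + 36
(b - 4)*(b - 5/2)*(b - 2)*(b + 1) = b^4 - 15*b^3/2 + 29*b^2/2 + 3*b - 20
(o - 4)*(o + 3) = o^2 - o - 12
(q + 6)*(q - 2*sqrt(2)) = q^2 - 2*sqrt(2)*q + 6*q - 12*sqrt(2)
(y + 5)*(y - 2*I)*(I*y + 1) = I*y^3 + 3*y^2 + 5*I*y^2 + 15*y - 2*I*y - 10*I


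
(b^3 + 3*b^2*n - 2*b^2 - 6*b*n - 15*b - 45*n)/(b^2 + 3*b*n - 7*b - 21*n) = (b^2 - 2*b - 15)/(b - 7)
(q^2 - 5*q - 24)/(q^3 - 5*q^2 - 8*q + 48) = (q - 8)/(q^2 - 8*q + 16)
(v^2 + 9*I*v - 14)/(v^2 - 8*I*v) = (v^2 + 9*I*v - 14)/(v*(v - 8*I))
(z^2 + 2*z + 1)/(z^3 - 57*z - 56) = (z + 1)/(z^2 - z - 56)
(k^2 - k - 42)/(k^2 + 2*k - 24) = (k - 7)/(k - 4)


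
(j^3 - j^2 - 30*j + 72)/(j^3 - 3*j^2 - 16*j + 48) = (j + 6)/(j + 4)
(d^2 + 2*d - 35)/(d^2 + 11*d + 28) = (d - 5)/(d + 4)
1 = 1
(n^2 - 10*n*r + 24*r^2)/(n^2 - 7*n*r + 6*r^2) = (-n + 4*r)/(-n + r)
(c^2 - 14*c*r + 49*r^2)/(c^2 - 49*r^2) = (c - 7*r)/(c + 7*r)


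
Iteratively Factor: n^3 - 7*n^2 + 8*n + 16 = (n - 4)*(n^2 - 3*n - 4) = (n - 4)^2*(n + 1)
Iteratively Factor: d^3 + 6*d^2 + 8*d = (d + 2)*(d^2 + 4*d) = (d + 2)*(d + 4)*(d)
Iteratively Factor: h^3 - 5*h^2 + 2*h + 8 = (h + 1)*(h^2 - 6*h + 8) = (h - 4)*(h + 1)*(h - 2)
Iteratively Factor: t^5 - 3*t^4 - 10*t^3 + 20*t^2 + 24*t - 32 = (t - 4)*(t^4 + t^3 - 6*t^2 - 4*t + 8) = (t - 4)*(t - 2)*(t^3 + 3*t^2 - 4) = (t - 4)*(t - 2)*(t + 2)*(t^2 + t - 2) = (t - 4)*(t - 2)*(t + 2)^2*(t - 1)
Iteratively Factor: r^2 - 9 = (r + 3)*(r - 3)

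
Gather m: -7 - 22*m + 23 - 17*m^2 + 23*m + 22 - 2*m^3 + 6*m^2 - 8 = -2*m^3 - 11*m^2 + m + 30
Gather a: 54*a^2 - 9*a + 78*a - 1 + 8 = 54*a^2 + 69*a + 7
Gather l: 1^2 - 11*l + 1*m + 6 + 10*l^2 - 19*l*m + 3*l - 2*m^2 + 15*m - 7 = 10*l^2 + l*(-19*m - 8) - 2*m^2 + 16*m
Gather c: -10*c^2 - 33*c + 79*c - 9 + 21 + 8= -10*c^2 + 46*c + 20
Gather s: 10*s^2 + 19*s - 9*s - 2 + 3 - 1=10*s^2 + 10*s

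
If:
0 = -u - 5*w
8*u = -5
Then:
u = -5/8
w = 1/8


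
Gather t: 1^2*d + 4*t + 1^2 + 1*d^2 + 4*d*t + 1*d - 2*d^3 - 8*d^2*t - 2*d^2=-2*d^3 - d^2 + 2*d + t*(-8*d^2 + 4*d + 4) + 1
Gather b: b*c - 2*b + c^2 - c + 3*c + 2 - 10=b*(c - 2) + c^2 + 2*c - 8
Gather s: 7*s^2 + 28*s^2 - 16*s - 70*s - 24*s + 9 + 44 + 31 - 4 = 35*s^2 - 110*s + 80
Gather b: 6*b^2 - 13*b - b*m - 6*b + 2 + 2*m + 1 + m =6*b^2 + b*(-m - 19) + 3*m + 3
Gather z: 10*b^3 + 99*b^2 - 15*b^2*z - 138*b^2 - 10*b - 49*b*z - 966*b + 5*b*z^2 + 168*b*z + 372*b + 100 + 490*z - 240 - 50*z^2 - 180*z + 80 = 10*b^3 - 39*b^2 - 604*b + z^2*(5*b - 50) + z*(-15*b^2 + 119*b + 310) - 60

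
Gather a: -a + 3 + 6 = 9 - a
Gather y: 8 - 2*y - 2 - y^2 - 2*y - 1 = -y^2 - 4*y + 5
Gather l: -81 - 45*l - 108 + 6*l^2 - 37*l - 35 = 6*l^2 - 82*l - 224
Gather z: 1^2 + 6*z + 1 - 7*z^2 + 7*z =-7*z^2 + 13*z + 2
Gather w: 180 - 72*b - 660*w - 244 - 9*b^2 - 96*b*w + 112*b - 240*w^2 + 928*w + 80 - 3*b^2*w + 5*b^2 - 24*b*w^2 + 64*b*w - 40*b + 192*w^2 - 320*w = -4*b^2 + w^2*(-24*b - 48) + w*(-3*b^2 - 32*b - 52) + 16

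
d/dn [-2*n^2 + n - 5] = 1 - 4*n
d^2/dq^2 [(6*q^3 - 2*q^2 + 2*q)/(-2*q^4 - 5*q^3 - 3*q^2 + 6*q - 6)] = 4*q*(-12*q^8 + 12*q^7 + 60*q^6 - 268*q^5 + 141*q^4 + 405*q^3 - 165*q^2 + 450*q - 270)/(8*q^12 + 60*q^11 + 186*q^10 + 233*q^9 - 9*q^8 - 171*q^7 + 369*q^6 + 486*q^5 - 378*q^4 - 324*q^3 + 972*q^2 - 648*q + 216)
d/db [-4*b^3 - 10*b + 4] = -12*b^2 - 10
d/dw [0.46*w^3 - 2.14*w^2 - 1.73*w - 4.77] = 1.38*w^2 - 4.28*w - 1.73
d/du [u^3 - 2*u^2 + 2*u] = 3*u^2 - 4*u + 2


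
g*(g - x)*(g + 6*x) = g^3 + 5*g^2*x - 6*g*x^2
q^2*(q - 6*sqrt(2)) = q^3 - 6*sqrt(2)*q^2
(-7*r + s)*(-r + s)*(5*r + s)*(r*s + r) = 35*r^4*s + 35*r^4 - 33*r^3*s^2 - 33*r^3*s - 3*r^2*s^3 - 3*r^2*s^2 + r*s^4 + r*s^3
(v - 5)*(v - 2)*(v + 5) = v^3 - 2*v^2 - 25*v + 50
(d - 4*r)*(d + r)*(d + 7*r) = d^3 + 4*d^2*r - 25*d*r^2 - 28*r^3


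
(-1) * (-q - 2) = q + 2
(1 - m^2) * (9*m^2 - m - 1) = -9*m^4 + m^3 + 10*m^2 - m - 1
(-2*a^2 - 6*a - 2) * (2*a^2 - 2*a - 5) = -4*a^4 - 8*a^3 + 18*a^2 + 34*a + 10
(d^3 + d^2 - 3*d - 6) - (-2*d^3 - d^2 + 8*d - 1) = 3*d^3 + 2*d^2 - 11*d - 5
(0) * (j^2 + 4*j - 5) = 0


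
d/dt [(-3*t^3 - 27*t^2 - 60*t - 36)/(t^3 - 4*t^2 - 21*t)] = 3*(13*t^4 + 82*t^3 + 145*t^2 - 96*t - 252)/(t^2*(t^4 - 8*t^3 - 26*t^2 + 168*t + 441))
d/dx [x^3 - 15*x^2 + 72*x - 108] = 3*x^2 - 30*x + 72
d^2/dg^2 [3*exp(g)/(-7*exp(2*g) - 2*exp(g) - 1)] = (-147*exp(4*g) + 42*exp(3*g) + 126*exp(2*g) + 6*exp(g) - 3)*exp(g)/(343*exp(6*g) + 294*exp(5*g) + 231*exp(4*g) + 92*exp(3*g) + 33*exp(2*g) + 6*exp(g) + 1)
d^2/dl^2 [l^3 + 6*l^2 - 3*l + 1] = 6*l + 12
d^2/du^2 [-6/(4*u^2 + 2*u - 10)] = 6*(4*u^2 + 2*u - (4*u + 1)^2 - 10)/(2*u^2 + u - 5)^3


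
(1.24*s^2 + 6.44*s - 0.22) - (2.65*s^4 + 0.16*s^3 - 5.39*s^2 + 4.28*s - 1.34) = -2.65*s^4 - 0.16*s^3 + 6.63*s^2 + 2.16*s + 1.12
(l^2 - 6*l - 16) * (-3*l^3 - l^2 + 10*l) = -3*l^5 + 17*l^4 + 64*l^3 - 44*l^2 - 160*l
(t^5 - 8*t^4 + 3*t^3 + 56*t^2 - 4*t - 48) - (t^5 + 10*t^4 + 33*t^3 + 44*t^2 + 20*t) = -18*t^4 - 30*t^3 + 12*t^2 - 24*t - 48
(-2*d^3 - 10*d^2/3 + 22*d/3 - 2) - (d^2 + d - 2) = -2*d^3 - 13*d^2/3 + 19*d/3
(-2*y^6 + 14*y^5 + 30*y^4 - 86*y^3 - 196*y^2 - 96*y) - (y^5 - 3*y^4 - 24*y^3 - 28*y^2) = -2*y^6 + 13*y^5 + 33*y^4 - 62*y^3 - 168*y^2 - 96*y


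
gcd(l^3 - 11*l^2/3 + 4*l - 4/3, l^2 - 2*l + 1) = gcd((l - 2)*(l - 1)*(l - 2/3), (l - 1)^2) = l - 1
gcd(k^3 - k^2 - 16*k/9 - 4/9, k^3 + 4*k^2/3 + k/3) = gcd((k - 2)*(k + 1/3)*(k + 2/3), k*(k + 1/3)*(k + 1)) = k + 1/3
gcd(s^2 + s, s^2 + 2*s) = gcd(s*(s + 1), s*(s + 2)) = s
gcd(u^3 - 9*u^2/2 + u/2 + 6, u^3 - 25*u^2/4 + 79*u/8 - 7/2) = u - 4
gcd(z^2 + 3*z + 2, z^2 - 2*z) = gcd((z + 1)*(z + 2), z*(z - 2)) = 1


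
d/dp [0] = 0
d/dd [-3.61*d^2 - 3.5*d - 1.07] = -7.22*d - 3.5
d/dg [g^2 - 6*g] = 2*g - 6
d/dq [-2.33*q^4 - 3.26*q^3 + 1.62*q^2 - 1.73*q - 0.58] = -9.32*q^3 - 9.78*q^2 + 3.24*q - 1.73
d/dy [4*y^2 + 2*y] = 8*y + 2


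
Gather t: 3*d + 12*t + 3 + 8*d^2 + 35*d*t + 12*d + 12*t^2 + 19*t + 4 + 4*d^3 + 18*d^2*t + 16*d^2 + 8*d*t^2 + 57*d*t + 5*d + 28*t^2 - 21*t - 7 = 4*d^3 + 24*d^2 + 20*d + t^2*(8*d + 40) + t*(18*d^2 + 92*d + 10)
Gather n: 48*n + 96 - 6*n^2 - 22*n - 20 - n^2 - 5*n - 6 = -7*n^2 + 21*n + 70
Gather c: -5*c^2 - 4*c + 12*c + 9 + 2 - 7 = -5*c^2 + 8*c + 4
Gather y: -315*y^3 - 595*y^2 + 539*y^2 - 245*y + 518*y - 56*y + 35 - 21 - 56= -315*y^3 - 56*y^2 + 217*y - 42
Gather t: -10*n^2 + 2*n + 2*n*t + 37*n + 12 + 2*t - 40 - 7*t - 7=-10*n^2 + 39*n + t*(2*n - 5) - 35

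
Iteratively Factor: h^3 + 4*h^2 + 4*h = (h)*(h^2 + 4*h + 4) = h*(h + 2)*(h + 2)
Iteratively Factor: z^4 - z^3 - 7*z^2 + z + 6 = (z - 1)*(z^3 - 7*z - 6) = (z - 3)*(z - 1)*(z^2 + 3*z + 2) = (z - 3)*(z - 1)*(z + 1)*(z + 2)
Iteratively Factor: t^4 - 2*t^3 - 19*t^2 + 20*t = (t - 1)*(t^3 - t^2 - 20*t) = t*(t - 1)*(t^2 - t - 20) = t*(t - 5)*(t - 1)*(t + 4)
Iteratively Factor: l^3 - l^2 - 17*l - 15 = (l + 3)*(l^2 - 4*l - 5) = (l + 1)*(l + 3)*(l - 5)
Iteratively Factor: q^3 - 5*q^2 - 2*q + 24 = (q - 4)*(q^2 - q - 6) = (q - 4)*(q + 2)*(q - 3)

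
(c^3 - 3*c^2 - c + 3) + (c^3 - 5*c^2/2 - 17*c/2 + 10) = 2*c^3 - 11*c^2/2 - 19*c/2 + 13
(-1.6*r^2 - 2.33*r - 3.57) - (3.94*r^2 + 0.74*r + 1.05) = -5.54*r^2 - 3.07*r - 4.62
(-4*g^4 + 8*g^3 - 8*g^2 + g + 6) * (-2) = 8*g^4 - 16*g^3 + 16*g^2 - 2*g - 12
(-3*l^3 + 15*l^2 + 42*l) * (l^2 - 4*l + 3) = -3*l^5 + 27*l^4 - 27*l^3 - 123*l^2 + 126*l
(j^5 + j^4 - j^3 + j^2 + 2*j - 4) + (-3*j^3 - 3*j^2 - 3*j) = j^5 + j^4 - 4*j^3 - 2*j^2 - j - 4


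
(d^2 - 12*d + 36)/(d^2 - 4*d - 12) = (d - 6)/(d + 2)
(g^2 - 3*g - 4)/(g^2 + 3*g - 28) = (g + 1)/(g + 7)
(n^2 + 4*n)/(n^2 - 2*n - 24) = n/(n - 6)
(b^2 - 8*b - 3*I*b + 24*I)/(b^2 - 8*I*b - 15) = (b - 8)/(b - 5*I)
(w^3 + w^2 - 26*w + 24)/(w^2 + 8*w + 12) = (w^2 - 5*w + 4)/(w + 2)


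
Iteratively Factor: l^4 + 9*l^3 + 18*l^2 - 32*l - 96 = (l + 3)*(l^3 + 6*l^2 - 32) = (l - 2)*(l + 3)*(l^2 + 8*l + 16) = (l - 2)*(l + 3)*(l + 4)*(l + 4)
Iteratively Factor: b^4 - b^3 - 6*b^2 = (b)*(b^3 - b^2 - 6*b) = b*(b + 2)*(b^2 - 3*b) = b^2*(b + 2)*(b - 3)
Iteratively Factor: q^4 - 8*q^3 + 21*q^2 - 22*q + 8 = (q - 2)*(q^3 - 6*q^2 + 9*q - 4) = (q - 2)*(q - 1)*(q^2 - 5*q + 4) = (q - 4)*(q - 2)*(q - 1)*(q - 1)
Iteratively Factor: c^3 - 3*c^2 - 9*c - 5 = (c + 1)*(c^2 - 4*c - 5) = (c - 5)*(c + 1)*(c + 1)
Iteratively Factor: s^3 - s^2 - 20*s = (s + 4)*(s^2 - 5*s) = s*(s + 4)*(s - 5)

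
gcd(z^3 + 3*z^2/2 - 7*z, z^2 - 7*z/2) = z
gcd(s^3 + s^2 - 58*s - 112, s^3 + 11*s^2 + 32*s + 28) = s^2 + 9*s + 14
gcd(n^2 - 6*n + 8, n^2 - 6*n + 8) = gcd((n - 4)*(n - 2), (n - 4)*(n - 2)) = n^2 - 6*n + 8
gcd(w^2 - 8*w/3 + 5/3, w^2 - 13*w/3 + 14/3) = 1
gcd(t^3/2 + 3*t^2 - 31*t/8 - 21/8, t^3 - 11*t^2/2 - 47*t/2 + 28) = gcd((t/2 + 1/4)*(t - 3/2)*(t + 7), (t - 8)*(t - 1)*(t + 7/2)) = 1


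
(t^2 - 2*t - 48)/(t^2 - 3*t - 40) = (t + 6)/(t + 5)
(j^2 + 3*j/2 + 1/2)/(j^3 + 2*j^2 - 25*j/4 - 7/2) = 2*(j + 1)/(2*j^2 + 3*j - 14)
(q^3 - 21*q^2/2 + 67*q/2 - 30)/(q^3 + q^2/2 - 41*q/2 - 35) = (2*q^2 - 11*q + 12)/(2*q^2 + 11*q + 14)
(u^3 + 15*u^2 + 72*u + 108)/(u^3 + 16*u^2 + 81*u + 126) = (u + 6)/(u + 7)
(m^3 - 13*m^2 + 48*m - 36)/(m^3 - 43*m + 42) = (m - 6)/(m + 7)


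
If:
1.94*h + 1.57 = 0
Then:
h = -0.81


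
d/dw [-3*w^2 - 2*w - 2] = -6*w - 2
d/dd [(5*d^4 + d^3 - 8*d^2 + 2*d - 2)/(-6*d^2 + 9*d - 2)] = (-60*d^5 + 129*d^4 - 22*d^3 - 66*d^2 + 8*d + 14)/(36*d^4 - 108*d^3 + 105*d^2 - 36*d + 4)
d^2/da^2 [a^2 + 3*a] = 2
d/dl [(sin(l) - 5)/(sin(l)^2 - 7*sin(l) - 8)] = (10*sin(l) + cos(l)^2 - 44)*cos(l)/((sin(l) - 8)^2*(sin(l) + 1)^2)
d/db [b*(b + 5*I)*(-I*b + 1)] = -3*I*b^2 + 12*b + 5*I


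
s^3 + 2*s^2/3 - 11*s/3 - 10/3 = (s - 2)*(s + 1)*(s + 5/3)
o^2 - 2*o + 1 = (o - 1)^2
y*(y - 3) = y^2 - 3*y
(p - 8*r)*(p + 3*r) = p^2 - 5*p*r - 24*r^2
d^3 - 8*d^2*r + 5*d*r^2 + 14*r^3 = (d - 7*r)*(d - 2*r)*(d + r)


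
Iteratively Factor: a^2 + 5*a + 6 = (a + 3)*(a + 2)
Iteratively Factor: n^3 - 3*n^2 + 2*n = (n)*(n^2 - 3*n + 2) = n*(n - 2)*(n - 1)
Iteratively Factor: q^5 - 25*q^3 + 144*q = (q - 3)*(q^4 + 3*q^3 - 16*q^2 - 48*q) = (q - 4)*(q - 3)*(q^3 + 7*q^2 + 12*q) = q*(q - 4)*(q - 3)*(q^2 + 7*q + 12) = q*(q - 4)*(q - 3)*(q + 3)*(q + 4)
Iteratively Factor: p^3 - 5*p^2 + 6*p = (p)*(p^2 - 5*p + 6) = p*(p - 3)*(p - 2)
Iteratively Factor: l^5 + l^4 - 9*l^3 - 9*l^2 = (l + 1)*(l^4 - 9*l^2) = l*(l + 1)*(l^3 - 9*l) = l*(l + 1)*(l + 3)*(l^2 - 3*l) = l*(l - 3)*(l + 1)*(l + 3)*(l)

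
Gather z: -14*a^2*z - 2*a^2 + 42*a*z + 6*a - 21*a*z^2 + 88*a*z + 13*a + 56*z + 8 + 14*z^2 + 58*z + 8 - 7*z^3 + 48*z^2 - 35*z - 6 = -2*a^2 + 19*a - 7*z^3 + z^2*(62 - 21*a) + z*(-14*a^2 + 130*a + 79) + 10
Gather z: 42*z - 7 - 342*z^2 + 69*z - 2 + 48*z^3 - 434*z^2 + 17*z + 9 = 48*z^3 - 776*z^2 + 128*z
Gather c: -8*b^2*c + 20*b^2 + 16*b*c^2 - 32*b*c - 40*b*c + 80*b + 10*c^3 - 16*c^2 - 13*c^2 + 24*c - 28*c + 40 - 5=20*b^2 + 80*b + 10*c^3 + c^2*(16*b - 29) + c*(-8*b^2 - 72*b - 4) + 35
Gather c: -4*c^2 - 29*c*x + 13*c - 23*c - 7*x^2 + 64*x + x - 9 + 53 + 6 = -4*c^2 + c*(-29*x - 10) - 7*x^2 + 65*x + 50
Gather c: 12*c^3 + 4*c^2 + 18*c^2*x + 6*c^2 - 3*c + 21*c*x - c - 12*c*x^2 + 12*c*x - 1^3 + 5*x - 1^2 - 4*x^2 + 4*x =12*c^3 + c^2*(18*x + 10) + c*(-12*x^2 + 33*x - 4) - 4*x^2 + 9*x - 2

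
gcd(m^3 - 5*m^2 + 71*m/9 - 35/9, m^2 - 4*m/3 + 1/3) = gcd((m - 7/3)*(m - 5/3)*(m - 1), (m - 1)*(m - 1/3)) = m - 1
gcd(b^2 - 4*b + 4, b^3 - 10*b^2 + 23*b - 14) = b - 2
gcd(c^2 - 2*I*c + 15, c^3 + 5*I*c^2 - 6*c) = c + 3*I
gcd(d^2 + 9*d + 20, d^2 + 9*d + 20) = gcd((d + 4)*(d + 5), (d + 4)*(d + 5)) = d^2 + 9*d + 20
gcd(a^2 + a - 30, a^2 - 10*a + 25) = a - 5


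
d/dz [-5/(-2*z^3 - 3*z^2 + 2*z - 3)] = 10*(-3*z^2 - 3*z + 1)/(2*z^3 + 3*z^2 - 2*z + 3)^2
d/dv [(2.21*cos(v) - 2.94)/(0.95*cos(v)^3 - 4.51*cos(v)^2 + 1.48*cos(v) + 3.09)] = (4.199*cos(v)^3 - 18.3461*cos(v)^2 + 26.5188*cos(v) - 11.1801)*sin(v)/(0.9025*cos(v)^6 - 8.569*cos(v)^5 + 23.1521*cos(v)^4 - 7.4786*cos(v)^3 - 25.6814*cos(v)^2 + 9.1464*cos(v) + 9.5481)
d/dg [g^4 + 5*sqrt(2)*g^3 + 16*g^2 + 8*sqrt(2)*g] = 4*g^3 + 15*sqrt(2)*g^2 + 32*g + 8*sqrt(2)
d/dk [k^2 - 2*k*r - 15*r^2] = 2*k - 2*r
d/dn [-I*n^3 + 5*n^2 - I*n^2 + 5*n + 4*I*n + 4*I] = -3*I*n^2 + 2*n*(5 - I) + 5 + 4*I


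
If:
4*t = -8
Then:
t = -2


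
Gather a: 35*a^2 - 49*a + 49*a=35*a^2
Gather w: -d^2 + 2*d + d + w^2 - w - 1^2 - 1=-d^2 + 3*d + w^2 - w - 2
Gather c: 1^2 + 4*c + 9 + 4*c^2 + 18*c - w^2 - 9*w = 4*c^2 + 22*c - w^2 - 9*w + 10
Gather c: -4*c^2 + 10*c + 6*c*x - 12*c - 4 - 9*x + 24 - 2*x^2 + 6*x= -4*c^2 + c*(6*x - 2) - 2*x^2 - 3*x + 20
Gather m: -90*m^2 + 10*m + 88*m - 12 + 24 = -90*m^2 + 98*m + 12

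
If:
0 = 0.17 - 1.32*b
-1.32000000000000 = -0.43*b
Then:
No Solution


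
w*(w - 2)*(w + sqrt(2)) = w^3 - 2*w^2 + sqrt(2)*w^2 - 2*sqrt(2)*w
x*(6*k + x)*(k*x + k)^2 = 6*k^3*x^3 + 12*k^3*x^2 + 6*k^3*x + k^2*x^4 + 2*k^2*x^3 + k^2*x^2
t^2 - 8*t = t*(t - 8)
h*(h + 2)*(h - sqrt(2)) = h^3 - sqrt(2)*h^2 + 2*h^2 - 2*sqrt(2)*h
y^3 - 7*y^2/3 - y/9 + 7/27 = (y - 7/3)*(y - 1/3)*(y + 1/3)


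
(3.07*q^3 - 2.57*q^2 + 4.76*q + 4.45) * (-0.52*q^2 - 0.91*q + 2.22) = -1.5964*q^5 - 1.4573*q^4 + 6.6789*q^3 - 12.351*q^2 + 6.5177*q + 9.879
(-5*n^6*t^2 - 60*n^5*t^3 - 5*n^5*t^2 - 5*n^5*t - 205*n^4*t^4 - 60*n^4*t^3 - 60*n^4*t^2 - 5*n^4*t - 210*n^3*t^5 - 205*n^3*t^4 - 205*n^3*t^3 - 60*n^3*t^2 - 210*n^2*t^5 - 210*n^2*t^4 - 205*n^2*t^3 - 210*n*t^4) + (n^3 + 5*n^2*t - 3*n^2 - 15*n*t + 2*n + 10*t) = -5*n^6*t^2 - 60*n^5*t^3 - 5*n^5*t^2 - 5*n^5*t - 205*n^4*t^4 - 60*n^4*t^3 - 60*n^4*t^2 - 5*n^4*t - 210*n^3*t^5 - 205*n^3*t^4 - 205*n^3*t^3 - 60*n^3*t^2 + n^3 - 210*n^2*t^5 - 210*n^2*t^4 - 205*n^2*t^3 + 5*n^2*t - 3*n^2 - 210*n*t^4 - 15*n*t + 2*n + 10*t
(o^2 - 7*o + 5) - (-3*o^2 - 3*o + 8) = 4*o^2 - 4*o - 3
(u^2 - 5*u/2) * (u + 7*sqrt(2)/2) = u^3 - 5*u^2/2 + 7*sqrt(2)*u^2/2 - 35*sqrt(2)*u/4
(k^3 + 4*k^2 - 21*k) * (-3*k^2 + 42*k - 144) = -3*k^5 + 30*k^4 + 87*k^3 - 1458*k^2 + 3024*k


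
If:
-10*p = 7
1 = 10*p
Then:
No Solution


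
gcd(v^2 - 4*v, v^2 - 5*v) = v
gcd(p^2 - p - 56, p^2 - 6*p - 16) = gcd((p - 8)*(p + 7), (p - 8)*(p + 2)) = p - 8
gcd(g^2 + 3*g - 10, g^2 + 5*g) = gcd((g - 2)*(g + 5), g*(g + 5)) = g + 5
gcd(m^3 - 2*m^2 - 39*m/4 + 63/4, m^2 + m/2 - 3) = m - 3/2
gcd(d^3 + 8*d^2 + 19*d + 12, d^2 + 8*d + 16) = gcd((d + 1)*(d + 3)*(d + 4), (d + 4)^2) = d + 4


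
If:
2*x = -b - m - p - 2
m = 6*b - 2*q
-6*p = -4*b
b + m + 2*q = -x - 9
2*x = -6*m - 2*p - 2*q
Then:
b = -62/55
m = 346/165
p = -124/165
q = -731/165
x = -61/55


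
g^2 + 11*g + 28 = (g + 4)*(g + 7)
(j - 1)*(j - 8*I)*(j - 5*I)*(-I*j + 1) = -I*j^4 - 12*j^3 + I*j^3 + 12*j^2 + 27*I*j^2 - 40*j - 27*I*j + 40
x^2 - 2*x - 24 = (x - 6)*(x + 4)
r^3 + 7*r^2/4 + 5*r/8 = r*(r + 1/2)*(r + 5/4)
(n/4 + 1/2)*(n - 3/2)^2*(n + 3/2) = n^4/4 + n^3/8 - 21*n^2/16 - 9*n/32 + 27/16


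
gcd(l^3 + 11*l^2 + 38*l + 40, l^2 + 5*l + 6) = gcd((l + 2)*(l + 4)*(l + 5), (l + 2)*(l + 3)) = l + 2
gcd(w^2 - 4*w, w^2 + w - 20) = w - 4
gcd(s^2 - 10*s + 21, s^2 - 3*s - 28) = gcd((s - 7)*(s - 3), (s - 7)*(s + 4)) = s - 7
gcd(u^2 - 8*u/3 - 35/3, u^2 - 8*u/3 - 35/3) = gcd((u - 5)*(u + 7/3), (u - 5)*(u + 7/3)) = u^2 - 8*u/3 - 35/3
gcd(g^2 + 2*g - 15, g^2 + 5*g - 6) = 1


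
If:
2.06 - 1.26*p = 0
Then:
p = 1.63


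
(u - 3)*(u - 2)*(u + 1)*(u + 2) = u^4 - 2*u^3 - 7*u^2 + 8*u + 12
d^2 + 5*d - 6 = (d - 1)*(d + 6)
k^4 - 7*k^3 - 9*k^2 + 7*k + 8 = (k - 8)*(k - 1)*(k + 1)^2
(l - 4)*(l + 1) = l^2 - 3*l - 4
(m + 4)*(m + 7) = m^2 + 11*m + 28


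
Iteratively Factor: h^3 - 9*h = (h + 3)*(h^2 - 3*h) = (h - 3)*(h + 3)*(h)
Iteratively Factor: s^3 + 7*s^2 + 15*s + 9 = (s + 3)*(s^2 + 4*s + 3) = (s + 3)^2*(s + 1)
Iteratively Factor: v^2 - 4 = (v + 2)*(v - 2)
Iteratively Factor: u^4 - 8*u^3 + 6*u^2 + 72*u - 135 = (u + 3)*(u^3 - 11*u^2 + 39*u - 45) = (u - 5)*(u + 3)*(u^2 - 6*u + 9) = (u - 5)*(u - 3)*(u + 3)*(u - 3)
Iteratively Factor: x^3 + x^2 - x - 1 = (x + 1)*(x^2 - 1) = (x + 1)^2*(x - 1)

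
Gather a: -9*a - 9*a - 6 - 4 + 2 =-18*a - 8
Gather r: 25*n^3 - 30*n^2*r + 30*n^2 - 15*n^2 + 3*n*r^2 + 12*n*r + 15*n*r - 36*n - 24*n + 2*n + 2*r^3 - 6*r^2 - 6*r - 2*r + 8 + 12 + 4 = 25*n^3 + 15*n^2 - 58*n + 2*r^3 + r^2*(3*n - 6) + r*(-30*n^2 + 27*n - 8) + 24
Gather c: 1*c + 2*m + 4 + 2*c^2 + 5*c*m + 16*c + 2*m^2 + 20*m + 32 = 2*c^2 + c*(5*m + 17) + 2*m^2 + 22*m + 36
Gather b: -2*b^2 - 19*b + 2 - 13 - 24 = -2*b^2 - 19*b - 35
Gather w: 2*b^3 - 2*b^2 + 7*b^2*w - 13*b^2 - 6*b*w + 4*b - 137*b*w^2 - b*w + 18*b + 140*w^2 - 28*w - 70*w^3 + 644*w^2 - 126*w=2*b^3 - 15*b^2 + 22*b - 70*w^3 + w^2*(784 - 137*b) + w*(7*b^2 - 7*b - 154)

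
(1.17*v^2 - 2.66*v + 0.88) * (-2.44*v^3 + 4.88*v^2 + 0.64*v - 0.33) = -2.8548*v^5 + 12.2*v^4 - 14.3792*v^3 + 2.2059*v^2 + 1.441*v - 0.2904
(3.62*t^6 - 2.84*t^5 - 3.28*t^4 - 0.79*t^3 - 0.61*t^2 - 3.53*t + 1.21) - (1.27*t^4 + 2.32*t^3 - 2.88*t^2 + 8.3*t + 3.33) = 3.62*t^6 - 2.84*t^5 - 4.55*t^4 - 3.11*t^3 + 2.27*t^2 - 11.83*t - 2.12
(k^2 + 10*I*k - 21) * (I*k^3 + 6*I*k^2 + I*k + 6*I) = I*k^5 - 10*k^4 + 6*I*k^4 - 60*k^3 - 20*I*k^3 - 10*k^2 - 120*I*k^2 - 60*k - 21*I*k - 126*I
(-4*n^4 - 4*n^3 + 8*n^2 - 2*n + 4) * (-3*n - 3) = 12*n^5 + 24*n^4 - 12*n^3 - 18*n^2 - 6*n - 12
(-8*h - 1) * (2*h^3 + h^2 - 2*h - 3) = -16*h^4 - 10*h^3 + 15*h^2 + 26*h + 3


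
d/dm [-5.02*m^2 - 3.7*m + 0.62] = -10.04*m - 3.7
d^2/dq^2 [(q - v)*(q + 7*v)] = 2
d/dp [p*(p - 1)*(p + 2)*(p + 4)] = 4*p^3 + 15*p^2 + 4*p - 8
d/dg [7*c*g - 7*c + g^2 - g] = 7*c + 2*g - 1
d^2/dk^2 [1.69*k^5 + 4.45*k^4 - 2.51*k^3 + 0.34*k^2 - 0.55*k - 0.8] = 33.8*k^3 + 53.4*k^2 - 15.06*k + 0.68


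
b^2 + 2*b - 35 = (b - 5)*(b + 7)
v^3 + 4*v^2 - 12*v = v*(v - 2)*(v + 6)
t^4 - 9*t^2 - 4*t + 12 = (t - 3)*(t - 1)*(t + 2)^2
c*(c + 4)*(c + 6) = c^3 + 10*c^2 + 24*c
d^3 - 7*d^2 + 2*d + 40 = (d - 5)*(d - 4)*(d + 2)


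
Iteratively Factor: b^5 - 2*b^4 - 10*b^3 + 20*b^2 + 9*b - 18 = (b - 1)*(b^4 - b^3 - 11*b^2 + 9*b + 18) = (b - 1)*(b + 3)*(b^3 - 4*b^2 + b + 6) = (b - 3)*(b - 1)*(b + 3)*(b^2 - b - 2) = (b - 3)*(b - 1)*(b + 1)*(b + 3)*(b - 2)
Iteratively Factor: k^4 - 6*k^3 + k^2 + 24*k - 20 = (k - 2)*(k^3 - 4*k^2 - 7*k + 10) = (k - 5)*(k - 2)*(k^2 + k - 2) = (k - 5)*(k - 2)*(k + 2)*(k - 1)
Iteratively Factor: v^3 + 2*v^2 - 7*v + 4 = (v - 1)*(v^2 + 3*v - 4) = (v - 1)*(v + 4)*(v - 1)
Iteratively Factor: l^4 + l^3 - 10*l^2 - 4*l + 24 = (l + 2)*(l^3 - l^2 - 8*l + 12) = (l - 2)*(l + 2)*(l^2 + l - 6) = (l - 2)*(l + 2)*(l + 3)*(l - 2)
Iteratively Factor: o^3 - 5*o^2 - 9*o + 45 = (o - 5)*(o^2 - 9) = (o - 5)*(o - 3)*(o + 3)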